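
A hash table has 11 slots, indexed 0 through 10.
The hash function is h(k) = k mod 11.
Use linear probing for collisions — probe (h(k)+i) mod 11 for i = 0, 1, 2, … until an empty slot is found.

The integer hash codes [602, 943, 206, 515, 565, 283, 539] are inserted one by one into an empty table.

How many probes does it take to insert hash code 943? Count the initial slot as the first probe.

2

Insert 602: h=8, slot 8 empty => index 8.
Insert 943: h=8, slot 8 occupied => index 9.
Insert 206: h=8, slots 8,9 occupied => index 10.
Insert 515: h=9, slots 9,10 occupied => index 0.
Insert 565: h=4, slot 4 empty => index 4.
Insert 283: h=8, slots 8,9,10,0 occupied => index 1.
Insert 539: h=0, slots 0,1 occupied => index 2.
Table: [515, 283, 539, —, 565, —, —, —, 602, 943, 206]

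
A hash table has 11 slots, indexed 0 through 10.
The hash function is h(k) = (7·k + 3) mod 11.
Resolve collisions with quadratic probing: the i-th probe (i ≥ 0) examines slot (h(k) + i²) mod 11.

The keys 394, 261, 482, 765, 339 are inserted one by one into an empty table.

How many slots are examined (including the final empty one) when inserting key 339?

4

394 hashes to 0; slot 0 is free -> place at 0.
261 hashes to 4; slot 4 is free -> place at 4.
482 hashes to 0; 0 taken -> place at 1.
765 hashes to 1; 1 taken -> place at 2.
339 hashes to 0; 0,1,4 taken -> place at 9.
Table: [394, 482, 765, ∅, 261, ∅, ∅, ∅, ∅, 339, ∅]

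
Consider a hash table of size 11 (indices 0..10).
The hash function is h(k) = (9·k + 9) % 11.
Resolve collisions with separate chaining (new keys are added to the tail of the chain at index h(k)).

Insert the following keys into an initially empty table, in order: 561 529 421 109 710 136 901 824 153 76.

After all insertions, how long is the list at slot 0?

561 -> bucket 9
529 -> bucket 7
421 -> bucket 3
109 -> bucket 0
710 -> bucket 8
136 -> bucket 1
901 -> bucket 0 (collision)
824 -> bucket 0 (collision)
153 -> bucket 0 (collision)
76 -> bucket 0 (collision)
Final buckets:
0: 109 -> 901 -> 824 -> 153 -> 76
1: 136
2: —
3: 421
4: —
5: —
6: —
7: 529
8: 710
9: 561
10: —

5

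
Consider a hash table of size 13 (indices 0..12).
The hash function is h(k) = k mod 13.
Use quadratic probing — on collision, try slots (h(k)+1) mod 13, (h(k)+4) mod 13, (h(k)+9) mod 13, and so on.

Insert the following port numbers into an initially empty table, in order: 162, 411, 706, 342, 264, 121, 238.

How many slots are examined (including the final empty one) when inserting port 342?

Insert 162: h=6, slot 6 empty => index 6.
Insert 411: h=8, slot 8 empty => index 8.
Insert 706: h=4, slot 4 empty => index 4.
Insert 342: h=4, slot 4 occupied => index 5.
Insert 264: h=4, slots 4,5,8 occupied => index 0.
Insert 121: h=4, slots 4,5,8,0 occupied => index 7.
Insert 238: h=4, slots 4,5,8,0,7 occupied => index 3.
Table: [264, -, -, 238, 706, 342, 162, 121, 411, -, -, -, -]

2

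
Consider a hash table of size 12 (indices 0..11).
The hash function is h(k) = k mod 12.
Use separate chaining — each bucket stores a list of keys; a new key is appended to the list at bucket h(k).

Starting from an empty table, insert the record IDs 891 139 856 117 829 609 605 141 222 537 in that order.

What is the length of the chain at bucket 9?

4

Insert 891: h=3, bucket 3 empty -> new chain.
Insert 139: h=7, bucket 7 empty -> new chain.
Insert 856: h=4, bucket 4 empty -> new chain.
Insert 117: h=9, bucket 9 empty -> new chain.
Insert 829: h=1, bucket 1 empty -> new chain.
Insert 609: h=9, bucket 9 nonempty -> append to chain.
Insert 605: h=5, bucket 5 empty -> new chain.
Insert 141: h=9, bucket 9 nonempty -> append to chain.
Insert 222: h=6, bucket 6 empty -> new chain.
Insert 537: h=9, bucket 9 nonempty -> append to chain.
Final buckets:
0: -
1: 829
2: -
3: 891
4: 856
5: 605
6: 222
7: 139
8: -
9: 117 -> 609 -> 141 -> 537
10: -
11: -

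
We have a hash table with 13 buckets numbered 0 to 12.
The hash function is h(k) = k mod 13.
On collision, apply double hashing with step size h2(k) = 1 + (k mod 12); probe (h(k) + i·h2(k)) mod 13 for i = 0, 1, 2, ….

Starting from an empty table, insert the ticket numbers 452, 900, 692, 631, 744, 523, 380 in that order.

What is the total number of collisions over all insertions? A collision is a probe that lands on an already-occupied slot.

5

Insert 452: h=10, slot 10 empty → index 10.
Insert 900: h=3, slot 3 empty → index 3.
Insert 692: h=3, h2=9, slot 3 occupied → index 12.
Insert 631: h=7, slot 7 empty → index 7.
Insert 744: h=3, h2=1, slot 3 occupied → index 4.
Insert 523: h=3, h2=8, slot 3 occupied → index 11.
Insert 380: h=3, h2=9, slots 3,12 occupied → index 8.
Table: [_, _, _, 900, 744, _, _, 631, 380, _, 452, 523, 692]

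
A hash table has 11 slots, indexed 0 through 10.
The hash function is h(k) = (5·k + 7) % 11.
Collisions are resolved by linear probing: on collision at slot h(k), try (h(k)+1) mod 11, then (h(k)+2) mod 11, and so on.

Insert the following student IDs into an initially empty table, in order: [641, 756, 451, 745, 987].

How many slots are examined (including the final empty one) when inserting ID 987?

Insert 641: h=0, slot 0 empty => index 0.
Insert 756: h=3, slot 3 empty => index 3.
Insert 451: h=7, slot 7 empty => index 7.
Insert 745: h=3, slot 3 occupied => index 4.
Insert 987: h=3, slots 3,4 occupied => index 5.
Table: [641, _, _, 756, 745, 987, _, 451, _, _, _]

3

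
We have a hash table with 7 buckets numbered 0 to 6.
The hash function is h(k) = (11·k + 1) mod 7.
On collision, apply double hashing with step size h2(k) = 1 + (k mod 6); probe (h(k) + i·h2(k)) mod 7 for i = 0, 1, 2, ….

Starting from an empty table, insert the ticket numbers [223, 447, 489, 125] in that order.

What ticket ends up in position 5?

Insert 223: h=4, slot 4 empty → index 4.
Insert 447: h=4, h2=4, slot 4 occupied → index 1.
Insert 489: h=4, h2=4, slots 4,1 occupied → index 5.
Insert 125: h=4, h2=6, slot 4 occupied → index 3.
Table: [∅, 447, ∅, 125, 223, 489, ∅]

489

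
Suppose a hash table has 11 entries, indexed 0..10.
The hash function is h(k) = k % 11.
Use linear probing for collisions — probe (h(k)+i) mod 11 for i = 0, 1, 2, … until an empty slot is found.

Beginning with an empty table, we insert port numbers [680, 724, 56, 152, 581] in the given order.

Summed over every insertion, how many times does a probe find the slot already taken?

7

Insert 680: h=9, slot 9 empty → index 9.
Insert 724: h=9, slot 9 occupied → index 10.
Insert 56: h=1, slot 1 empty → index 1.
Insert 152: h=9, slots 9,10 occupied → index 0.
Insert 581: h=9, slots 9,10,0,1 occupied → index 2.
Table: [152, 56, 581, ∅, ∅, ∅, ∅, ∅, ∅, 680, 724]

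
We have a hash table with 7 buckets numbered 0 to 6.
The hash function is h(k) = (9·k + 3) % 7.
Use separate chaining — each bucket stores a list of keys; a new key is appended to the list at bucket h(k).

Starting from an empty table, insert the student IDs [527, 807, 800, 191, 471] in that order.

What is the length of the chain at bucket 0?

527 -> bucket 0
807 -> bucket 0 (collision)
800 -> bucket 0 (collision)
191 -> bucket 0 (collision)
471 -> bucket 0 (collision)
Final buckets:
0: 527 -> 807 -> 800 -> 191 -> 471
1: _
2: _
3: _
4: _
5: _
6: _

5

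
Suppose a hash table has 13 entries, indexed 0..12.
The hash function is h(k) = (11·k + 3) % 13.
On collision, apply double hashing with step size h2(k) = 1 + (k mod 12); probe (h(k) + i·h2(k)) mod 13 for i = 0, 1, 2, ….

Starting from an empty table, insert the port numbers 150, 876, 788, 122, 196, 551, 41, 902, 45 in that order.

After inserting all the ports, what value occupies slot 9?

122

150 hashes to 2; slot 2 is free → place at 2.
876 hashes to 6; slot 6 is free → place at 6.
788 hashes to 0; slot 0 is free → place at 0.
122 hashes to 6, h2=3; 6 taken → place at 9.
196 hashes to 1; slot 1 is free → place at 1.
551 hashes to 6, h2=12; 6 taken → place at 5.
41 hashes to 12; slot 12 is free → place at 12.
902 hashes to 6, h2=3; 6,9,12,2,5 taken → place at 8.
45 hashes to 4; slot 4 is free → place at 4.
Table: [788, 196, 150, ., 45, 551, 876, ., 902, 122, ., ., 41]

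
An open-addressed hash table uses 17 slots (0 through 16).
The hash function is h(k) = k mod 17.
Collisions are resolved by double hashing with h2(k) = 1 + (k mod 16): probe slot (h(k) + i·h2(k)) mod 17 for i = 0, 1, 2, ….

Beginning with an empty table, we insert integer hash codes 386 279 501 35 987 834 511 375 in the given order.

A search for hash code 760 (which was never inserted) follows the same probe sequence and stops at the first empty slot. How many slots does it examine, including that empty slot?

386: h=12 => slot 12
279: h=7 => slot 7
501: h=8 => slot 8
35: h=1 => slot 1
987: h=1, h2=12, probe 1,13 => slot 13
834: h=1, h2=3, probe 1,4 => slot 4
511: h=1, h2=16, probe 1,0 => slot 0
375: h=1, h2=8, probe 1,9 => slot 9
Table: [511, 35, -, -, 834, -, -, 279, 501, 375, -, -, 386, 987, -, -, -]
Lookup 760: h=12, h2=9, probe 12,4,13,5 → slot 5 empty, not found.

4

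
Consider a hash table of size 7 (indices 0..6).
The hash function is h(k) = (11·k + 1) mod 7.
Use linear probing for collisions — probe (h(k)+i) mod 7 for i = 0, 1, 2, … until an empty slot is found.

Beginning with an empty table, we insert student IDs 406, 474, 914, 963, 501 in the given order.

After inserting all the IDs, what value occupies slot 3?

914

406 hashes to 1; slot 1 is free → place at 1.
474 hashes to 0; slot 0 is free → place at 0.
914 hashes to 3; slot 3 is free → place at 3.
963 hashes to 3; 3 taken → place at 4.
501 hashes to 3; 3,4 taken → place at 5.
Table: [474, 406, _, 914, 963, 501, _]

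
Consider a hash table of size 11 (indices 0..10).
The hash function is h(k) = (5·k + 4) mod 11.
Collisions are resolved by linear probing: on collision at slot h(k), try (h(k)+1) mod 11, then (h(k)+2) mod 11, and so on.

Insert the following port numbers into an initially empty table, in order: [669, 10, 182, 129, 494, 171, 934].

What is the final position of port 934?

4

669: h=5 → slot 5
10: h=10 → slot 10
182: h=1 → slot 1
129: h=0 → slot 0
494: h=10, probe 10,0,1,2 → slot 2
171: h=1, probe 1,2,3 → slot 3
934: h=10, probe 10,0,1,2,3,4 → slot 4
Table: [129, 182, 494, 171, 934, 669, —, —, —, —, 10]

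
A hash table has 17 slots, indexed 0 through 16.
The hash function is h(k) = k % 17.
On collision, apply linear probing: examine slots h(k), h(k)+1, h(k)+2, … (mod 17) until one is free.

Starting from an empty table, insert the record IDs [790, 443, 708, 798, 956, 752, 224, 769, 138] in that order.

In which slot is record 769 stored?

790: h=8 => slot 8
443: h=1 => slot 1
708: h=11 => slot 11
798: h=16 => slot 16
956: h=4 => slot 4
752: h=4, probe 4,5 => slot 5
224: h=3 => slot 3
769: h=4, probe 4,5,6 => slot 6
138: h=2 => slot 2
Table: [—, 443, 138, 224, 956, 752, 769, —, 790, —, —, 708, —, —, —, —, 798]

6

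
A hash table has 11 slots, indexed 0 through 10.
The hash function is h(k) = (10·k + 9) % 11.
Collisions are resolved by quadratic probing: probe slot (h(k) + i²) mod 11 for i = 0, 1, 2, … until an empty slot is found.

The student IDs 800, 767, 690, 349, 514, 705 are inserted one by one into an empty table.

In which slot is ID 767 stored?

2

800: h=1 -> slot 1
767: h=1, probe 1,2 -> slot 2
690: h=1, probe 1,2,5 -> slot 5
349: h=1, probe 1,2,5,10 -> slot 10
514: h=1, probe 1,2,5,10,6 -> slot 6
705: h=8 -> slot 8
Table: [—, 800, 767, —, —, 690, 514, —, 705, —, 349]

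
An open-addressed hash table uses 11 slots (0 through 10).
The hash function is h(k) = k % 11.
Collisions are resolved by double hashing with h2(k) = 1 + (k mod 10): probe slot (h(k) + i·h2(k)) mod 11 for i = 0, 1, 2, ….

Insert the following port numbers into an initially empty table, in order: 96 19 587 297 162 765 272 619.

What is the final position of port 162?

96 hashes to 8; slot 8 is free => place at 8.
19 hashes to 8, h2=10; 8 taken => place at 7.
587 hashes to 4; slot 4 is free => place at 4.
297 hashes to 0; slot 0 is free => place at 0.
162 hashes to 8, h2=3; 8,0 taken => place at 3.
765 hashes to 6; slot 6 is free => place at 6.
272 hashes to 8, h2=3; 8,0,3,6 taken => place at 9.
619 hashes to 3, h2=10; 3 taken => place at 2.
Table: [297, —, 619, 162, 587, —, 765, 19, 96, 272, —]

3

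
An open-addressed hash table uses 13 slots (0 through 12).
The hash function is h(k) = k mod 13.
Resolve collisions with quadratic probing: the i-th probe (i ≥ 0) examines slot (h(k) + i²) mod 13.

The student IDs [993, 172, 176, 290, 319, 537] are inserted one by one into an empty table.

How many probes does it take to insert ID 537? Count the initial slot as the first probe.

4

993: h=5 => slot 5
172: h=3 => slot 3
176: h=7 => slot 7
290: h=4 => slot 4
319: h=7, probe 7,8 => slot 8
537: h=4, probe 4,5,8,0 => slot 0
Table: [537, ., ., 172, 290, 993, ., 176, 319, ., ., ., .]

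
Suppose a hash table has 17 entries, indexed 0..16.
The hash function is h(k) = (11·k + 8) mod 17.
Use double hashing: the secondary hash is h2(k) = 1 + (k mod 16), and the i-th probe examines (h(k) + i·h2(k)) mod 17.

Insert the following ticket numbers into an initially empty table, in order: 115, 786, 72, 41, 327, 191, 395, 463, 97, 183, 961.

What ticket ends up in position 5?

Insert 115: h=15, slot 15 empty → index 15.
Insert 786: h=1, slot 1 empty → index 1.
Insert 72: h=1, h2=9, slot 1 occupied → index 10.
Insert 41: h=0, slot 0 empty → index 0.
Insert 327: h=1, h2=8, slot 1 occupied → index 9.
Insert 191: h=1, h2=16, slots 1,0 occupied → index 16.
Insert 395: h=1, h2=12, slot 1 occupied → index 13.
Insert 463: h=1, h2=16, slots 1,0,16,15 occupied → index 14.
Insert 97: h=4, slot 4 empty → index 4.
Insert 183: h=15, h2=8, slot 15 occupied → index 6.
Insert 961: h=5, slot 5 empty → index 5.
Table: [41, 786, -, -, 97, 961, 183, -, -, 327, 72, -, -, 395, 463, 115, 191]

961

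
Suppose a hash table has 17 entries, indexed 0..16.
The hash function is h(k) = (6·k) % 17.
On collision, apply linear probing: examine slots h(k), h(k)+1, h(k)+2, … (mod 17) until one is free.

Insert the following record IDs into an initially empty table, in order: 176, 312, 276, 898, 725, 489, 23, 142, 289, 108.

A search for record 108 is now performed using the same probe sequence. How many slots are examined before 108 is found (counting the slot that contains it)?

176: h=2 → slot 2
312: h=2, probe 2,3 → slot 3
276: h=7 → slot 7
898: h=16 → slot 16
725: h=15 → slot 15
489: h=10 → slot 10
23: h=2, probe 2,3,4 → slot 4
142: h=2, probe 2,3,4,5 → slot 5
289: h=0 → slot 0
108: h=2, probe 2,3,4,5,6 → slot 6
Table: [289, ∅, 176, 312, 23, 142, 108, 276, ∅, ∅, 489, ∅, ∅, ∅, ∅, 725, 898]
Lookup 108: h=2, probe 2,3,4,5,6 → found at 6.

5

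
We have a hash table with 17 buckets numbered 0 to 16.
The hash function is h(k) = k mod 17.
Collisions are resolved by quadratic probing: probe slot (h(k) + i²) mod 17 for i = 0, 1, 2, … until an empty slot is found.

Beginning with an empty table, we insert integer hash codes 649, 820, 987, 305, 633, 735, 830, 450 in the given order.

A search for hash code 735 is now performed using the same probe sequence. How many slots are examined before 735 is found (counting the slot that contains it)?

3

Insert 649: h=3, slot 3 empty -> index 3.
Insert 820: h=4, slot 4 empty -> index 4.
Insert 987: h=1, slot 1 empty -> index 1.
Insert 305: h=16, slot 16 empty -> index 16.
Insert 633: h=4, slot 4 occupied -> index 5.
Insert 735: h=4, slots 4,5 occupied -> index 8.
Insert 830: h=14, slot 14 empty -> index 14.
Insert 450: h=8, slot 8 occupied -> index 9.
Table: [—, 987, —, 649, 820, 633, —, —, 735, 450, —, —, —, —, 830, —, 305]
Lookup 735: h=4, probe 4,5,8 → found at 8.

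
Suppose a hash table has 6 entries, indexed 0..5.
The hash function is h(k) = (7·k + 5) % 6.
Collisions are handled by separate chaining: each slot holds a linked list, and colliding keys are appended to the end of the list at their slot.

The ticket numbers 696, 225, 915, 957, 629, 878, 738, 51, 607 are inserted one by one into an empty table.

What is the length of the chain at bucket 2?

4

Insert 696: h=5, bucket 5 empty → new chain.
Insert 225: h=2, bucket 2 empty → new chain.
Insert 915: h=2, bucket 2 nonempty → append to chain.
Insert 957: h=2, bucket 2 nonempty → append to chain.
Insert 629: h=4, bucket 4 empty → new chain.
Insert 878: h=1, bucket 1 empty → new chain.
Insert 738: h=5, bucket 5 nonempty → append to chain.
Insert 51: h=2, bucket 2 nonempty → append to chain.
Insert 607: h=0, bucket 0 empty → new chain.
Final buckets:
0: 607
1: 878
2: 225 -> 915 -> 957 -> 51
3: .
4: 629
5: 696 -> 738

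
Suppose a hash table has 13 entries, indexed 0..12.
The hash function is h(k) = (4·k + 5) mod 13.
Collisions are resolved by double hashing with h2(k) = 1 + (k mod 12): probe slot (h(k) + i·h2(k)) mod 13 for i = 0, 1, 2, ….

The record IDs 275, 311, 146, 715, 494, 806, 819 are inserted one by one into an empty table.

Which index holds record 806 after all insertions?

11

275 hashes to 0; slot 0 is free -> place at 0.
311 hashes to 1; slot 1 is free -> place at 1.
146 hashes to 4; slot 4 is free -> place at 4.
715 hashes to 5; slot 5 is free -> place at 5.
494 hashes to 5, h2=3; 5 taken -> place at 8.
806 hashes to 5, h2=3; 5,8 taken -> place at 11.
819 hashes to 5, h2=4; 5 taken -> place at 9.
Table: [275, 311, ∅, ∅, 146, 715, ∅, ∅, 494, 819, ∅, 806, ∅]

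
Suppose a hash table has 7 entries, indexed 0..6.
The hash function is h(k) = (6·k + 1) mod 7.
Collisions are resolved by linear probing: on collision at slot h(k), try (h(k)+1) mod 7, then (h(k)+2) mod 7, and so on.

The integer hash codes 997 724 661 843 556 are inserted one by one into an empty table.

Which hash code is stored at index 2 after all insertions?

Insert 997: h=5, slot 5 empty → index 5.
Insert 724: h=5, slot 5 occupied → index 6.
Insert 661: h=5, slots 5,6 occupied → index 0.
Insert 843: h=5, slots 5,6,0 occupied → index 1.
Insert 556: h=5, slots 5,6,0,1 occupied → index 2.
Table: [661, 843, 556, —, —, 997, 724]

556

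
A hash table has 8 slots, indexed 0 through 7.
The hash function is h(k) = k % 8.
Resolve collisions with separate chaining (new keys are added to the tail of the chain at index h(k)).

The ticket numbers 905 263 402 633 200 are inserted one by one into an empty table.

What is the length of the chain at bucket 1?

905 → bucket 1
263 → bucket 7
402 → bucket 2
633 → bucket 1 (collision)
200 → bucket 0
Final buckets:
0: 200
1: 905 -> 633
2: 402
3: ∅
4: ∅
5: ∅
6: ∅
7: 263

2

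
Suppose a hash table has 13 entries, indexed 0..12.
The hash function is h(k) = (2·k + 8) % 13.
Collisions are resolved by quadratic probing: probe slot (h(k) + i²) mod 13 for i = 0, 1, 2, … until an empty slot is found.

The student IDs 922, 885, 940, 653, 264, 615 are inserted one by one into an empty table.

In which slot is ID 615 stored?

922: h=6 => slot 6
885: h=10 => slot 10
940: h=3 => slot 3
653: h=1 => slot 1
264: h=3, probe 3,4 => slot 4
615: h=3, probe 3,4,7 => slot 7
Table: [∅, 653, ∅, 940, 264, ∅, 922, 615, ∅, ∅, 885, ∅, ∅]

7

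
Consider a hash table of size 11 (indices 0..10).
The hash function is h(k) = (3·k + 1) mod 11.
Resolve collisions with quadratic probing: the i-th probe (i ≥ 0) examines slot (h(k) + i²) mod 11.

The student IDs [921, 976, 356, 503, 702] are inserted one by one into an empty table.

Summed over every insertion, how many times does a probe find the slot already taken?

3

Insert 921: h=3, slot 3 empty → index 3.
Insert 976: h=3, slot 3 occupied → index 4.
Insert 356: h=2, slot 2 empty → index 2.
Insert 503: h=3, slots 3,4 occupied → index 7.
Insert 702: h=6, slot 6 empty → index 6.
Table: [., ., 356, 921, 976, ., 702, 503, ., ., .]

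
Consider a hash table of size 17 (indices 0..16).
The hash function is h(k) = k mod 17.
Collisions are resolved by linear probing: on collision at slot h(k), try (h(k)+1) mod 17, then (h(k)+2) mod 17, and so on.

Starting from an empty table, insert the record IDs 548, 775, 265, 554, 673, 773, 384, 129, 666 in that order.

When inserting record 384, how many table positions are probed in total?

5

548: h=4 -> slot 4
775: h=10 -> slot 10
265: h=10, probe 10,11 -> slot 11
554: h=10, probe 10,11,12 -> slot 12
673: h=10, probe 10,11,12,13 -> slot 13
773: h=8 -> slot 8
384: h=10, probe 10,11,12,13,14 -> slot 14
129: h=10, probe 10,11,12,13,14,15 -> slot 15
666: h=3 -> slot 3
Table: [., ., ., 666, 548, ., ., ., 773, ., 775, 265, 554, 673, 384, 129, .]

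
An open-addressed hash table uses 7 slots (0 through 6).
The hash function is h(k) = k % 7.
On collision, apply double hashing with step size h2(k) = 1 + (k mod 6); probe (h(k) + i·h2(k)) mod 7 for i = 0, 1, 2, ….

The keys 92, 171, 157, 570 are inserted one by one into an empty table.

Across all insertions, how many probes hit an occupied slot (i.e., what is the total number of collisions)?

2

92: h=1 => slot 1
171: h=3 => slot 3
157: h=3, h2=2, probe 3,5 => slot 5
570: h=3, h2=1, probe 3,4 => slot 4
Table: [—, 92, —, 171, 570, 157, —]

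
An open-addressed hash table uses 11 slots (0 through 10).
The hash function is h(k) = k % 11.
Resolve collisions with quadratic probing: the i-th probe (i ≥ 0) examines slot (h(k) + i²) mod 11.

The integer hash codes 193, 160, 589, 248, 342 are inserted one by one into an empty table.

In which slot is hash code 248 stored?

Insert 193: h=6, slot 6 empty => index 6.
Insert 160: h=6, slot 6 occupied => index 7.
Insert 589: h=6, slots 6,7 occupied => index 10.
Insert 248: h=6, slots 6,7,10 occupied => index 4.
Insert 342: h=1, slot 1 empty => index 1.
Table: [—, 342, —, —, 248, —, 193, 160, —, —, 589]

4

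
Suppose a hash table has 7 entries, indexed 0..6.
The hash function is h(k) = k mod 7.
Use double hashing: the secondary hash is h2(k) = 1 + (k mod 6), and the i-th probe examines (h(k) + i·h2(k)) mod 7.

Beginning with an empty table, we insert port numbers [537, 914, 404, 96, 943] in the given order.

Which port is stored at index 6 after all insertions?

96

537 hashes to 5; slot 5 is free → place at 5.
914 hashes to 4; slot 4 is free → place at 4.
404 hashes to 5, h2=3; 5 taken → place at 1.
96 hashes to 5, h2=1; 5 taken → place at 6.
943 hashes to 5, h2=2; 5 taken → place at 0.
Table: [943, 404, —, —, 914, 537, 96]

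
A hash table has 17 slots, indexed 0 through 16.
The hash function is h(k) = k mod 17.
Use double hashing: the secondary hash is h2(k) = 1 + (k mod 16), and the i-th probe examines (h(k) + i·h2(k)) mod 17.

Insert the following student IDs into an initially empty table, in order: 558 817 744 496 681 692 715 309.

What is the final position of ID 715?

8

558 hashes to 14; slot 14 is free => place at 14.
817 hashes to 1; slot 1 is free => place at 1.
744 hashes to 13; slot 13 is free => place at 13.
496 hashes to 3; slot 3 is free => place at 3.
681 hashes to 1, h2=10; 1 taken => place at 11.
692 hashes to 12; slot 12 is free => place at 12.
715 hashes to 1, h2=12; 1,13 taken => place at 8.
309 hashes to 3, h2=6; 3 taken => place at 9.
Table: [—, 817, —, 496, —, —, —, —, 715, 309, —, 681, 692, 744, 558, —, —]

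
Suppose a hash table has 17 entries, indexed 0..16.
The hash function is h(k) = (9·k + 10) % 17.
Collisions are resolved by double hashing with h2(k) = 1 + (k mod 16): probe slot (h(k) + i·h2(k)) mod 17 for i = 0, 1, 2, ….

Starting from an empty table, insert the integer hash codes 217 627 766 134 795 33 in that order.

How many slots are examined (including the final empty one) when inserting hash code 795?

2

217 hashes to 8; slot 8 is free -> place at 8.
627 hashes to 9; slot 9 is free -> place at 9.
766 hashes to 2; slot 2 is free -> place at 2.
134 hashes to 9, h2=7; 9 taken -> place at 16.
795 hashes to 8, h2=12; 8 taken -> place at 3.
33 hashes to 1; slot 1 is free -> place at 1.
Table: [—, 33, 766, 795, —, —, —, —, 217, 627, —, —, —, —, —, —, 134]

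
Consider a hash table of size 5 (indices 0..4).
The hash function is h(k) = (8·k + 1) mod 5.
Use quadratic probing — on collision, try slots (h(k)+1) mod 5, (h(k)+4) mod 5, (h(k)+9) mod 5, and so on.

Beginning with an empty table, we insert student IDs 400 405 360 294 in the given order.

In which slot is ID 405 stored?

2

400 hashes to 1; slot 1 is free => place at 1.
405 hashes to 1; 1 taken => place at 2.
360 hashes to 1; 1,2 taken => place at 0.
294 hashes to 3; slot 3 is free => place at 3.
Table: [360, 400, 405, 294, —]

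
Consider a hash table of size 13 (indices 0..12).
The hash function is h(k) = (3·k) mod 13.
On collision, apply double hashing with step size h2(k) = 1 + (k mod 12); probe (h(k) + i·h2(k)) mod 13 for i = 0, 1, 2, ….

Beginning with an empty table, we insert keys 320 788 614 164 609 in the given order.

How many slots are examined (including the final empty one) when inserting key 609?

2

Insert 320: h=11, slot 11 empty -> index 11.
Insert 788: h=11, h2=9, slot 11 occupied -> index 7.
Insert 614: h=9, slot 9 empty -> index 9.
Insert 164: h=11, h2=9, slots 11,7 occupied -> index 3.
Insert 609: h=7, h2=10, slot 7 occupied -> index 4.
Table: [-, -, -, 164, 609, -, -, 788, -, 614, -, 320, -]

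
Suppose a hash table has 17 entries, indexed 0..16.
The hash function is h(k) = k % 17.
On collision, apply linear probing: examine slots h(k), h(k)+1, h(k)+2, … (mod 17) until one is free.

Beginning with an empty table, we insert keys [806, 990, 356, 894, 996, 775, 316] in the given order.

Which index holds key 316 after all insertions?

13

806: h=7 -> slot 7
990: h=4 -> slot 4
356: h=16 -> slot 16
894: h=10 -> slot 10
996: h=10, probe 10,11 -> slot 11
775: h=10, probe 10,11,12 -> slot 12
316: h=10, probe 10,11,12,13 -> slot 13
Table: [_, _, _, _, 990, _, _, 806, _, _, 894, 996, 775, 316, _, _, 356]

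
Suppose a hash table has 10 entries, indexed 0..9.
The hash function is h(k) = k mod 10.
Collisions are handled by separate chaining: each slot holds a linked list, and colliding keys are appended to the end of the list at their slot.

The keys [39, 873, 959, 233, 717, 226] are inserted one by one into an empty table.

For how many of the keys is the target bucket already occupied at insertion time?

2

Insert 39: h=9, bucket 9 empty -> new chain.
Insert 873: h=3, bucket 3 empty -> new chain.
Insert 959: h=9, bucket 9 nonempty -> append to chain.
Insert 233: h=3, bucket 3 nonempty -> append to chain.
Insert 717: h=7, bucket 7 empty -> new chain.
Insert 226: h=6, bucket 6 empty -> new chain.
Final buckets:
0: ∅
1: ∅
2: ∅
3: 873 -> 233
4: ∅
5: ∅
6: 226
7: 717
8: ∅
9: 39 -> 959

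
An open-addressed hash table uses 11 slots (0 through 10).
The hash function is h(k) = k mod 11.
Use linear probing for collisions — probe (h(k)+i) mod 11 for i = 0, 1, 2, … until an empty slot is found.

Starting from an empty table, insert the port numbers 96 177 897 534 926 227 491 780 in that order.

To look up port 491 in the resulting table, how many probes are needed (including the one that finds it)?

4

96: h=8 → slot 8
177: h=1 → slot 1
897: h=6 → slot 6
534: h=6, probe 6,7 → slot 7
926: h=2 → slot 2
227: h=7, probe 7,8,9 → slot 9
491: h=7, probe 7,8,9,10 → slot 10
780: h=10, probe 10,0 → slot 0
Table: [780, 177, 926, ., ., ., 897, 534, 96, 227, 491]
Lookup 491: h=7, probe 7,8,9,10 → found at 10.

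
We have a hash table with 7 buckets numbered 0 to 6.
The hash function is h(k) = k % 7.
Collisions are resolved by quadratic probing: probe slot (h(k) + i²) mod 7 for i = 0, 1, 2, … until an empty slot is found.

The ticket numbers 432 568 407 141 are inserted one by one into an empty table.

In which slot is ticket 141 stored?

Insert 432: h=5, slot 5 empty => index 5.
Insert 568: h=1, slot 1 empty => index 1.
Insert 407: h=1, slot 1 occupied => index 2.
Insert 141: h=1, slots 1,2,5 occupied => index 3.
Table: [-, 568, 407, 141, -, 432, -]

3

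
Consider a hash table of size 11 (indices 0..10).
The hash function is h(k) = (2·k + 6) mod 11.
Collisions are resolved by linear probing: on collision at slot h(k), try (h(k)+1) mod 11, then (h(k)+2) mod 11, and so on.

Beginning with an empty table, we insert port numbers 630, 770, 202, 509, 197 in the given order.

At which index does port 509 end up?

2

630: h=1 → slot 1
770: h=6 → slot 6
202: h=3 → slot 3
509: h=1, probe 1,2 → slot 2
197: h=4 → slot 4
Table: [., 630, 509, 202, 197, ., 770, ., ., ., .]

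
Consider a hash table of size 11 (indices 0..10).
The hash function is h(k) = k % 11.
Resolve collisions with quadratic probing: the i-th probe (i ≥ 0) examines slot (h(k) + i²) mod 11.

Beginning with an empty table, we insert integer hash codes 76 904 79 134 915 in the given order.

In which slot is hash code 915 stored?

76: h=10 => slot 10
904: h=2 => slot 2
79: h=2, probe 2,3 => slot 3
134: h=2, probe 2,3,6 => slot 6
915: h=2, probe 2,3,6,0 => slot 0
Table: [915, —, 904, 79, —, —, 134, —, —, —, 76]

0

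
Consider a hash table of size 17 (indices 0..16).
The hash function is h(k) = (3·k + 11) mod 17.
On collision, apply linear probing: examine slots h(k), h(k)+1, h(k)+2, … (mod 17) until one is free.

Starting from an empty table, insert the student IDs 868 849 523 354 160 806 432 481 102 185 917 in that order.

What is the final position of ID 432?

1

Insert 868: h=14, slot 14 empty -> index 14.
Insert 849: h=8, slot 8 empty -> index 8.
Insert 523: h=16, slot 16 empty -> index 16.
Insert 354: h=2, slot 2 empty -> index 2.
Insert 160: h=15, slot 15 empty -> index 15.
Insert 806: h=15, slots 15,16 occupied -> index 0.
Insert 432: h=15, slots 15,16,0 occupied -> index 1.
Insert 481: h=9, slot 9 empty -> index 9.
Insert 102: h=11, slot 11 empty -> index 11.
Insert 185: h=5, slot 5 empty -> index 5.
Insert 917: h=8, slots 8,9 occupied -> index 10.
Table: [806, 432, 354, —, —, 185, —, —, 849, 481, 917, 102, —, —, 868, 160, 523]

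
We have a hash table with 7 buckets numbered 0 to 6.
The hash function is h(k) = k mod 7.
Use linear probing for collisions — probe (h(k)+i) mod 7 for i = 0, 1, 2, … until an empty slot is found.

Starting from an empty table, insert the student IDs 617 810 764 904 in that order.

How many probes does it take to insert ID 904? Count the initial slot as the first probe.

Insert 617: h=1, slot 1 empty → index 1.
Insert 810: h=5, slot 5 empty → index 5.
Insert 764: h=1, slot 1 occupied → index 2.
Insert 904: h=1, slots 1,2 occupied → index 3.
Table: [—, 617, 764, 904, —, 810, —]

3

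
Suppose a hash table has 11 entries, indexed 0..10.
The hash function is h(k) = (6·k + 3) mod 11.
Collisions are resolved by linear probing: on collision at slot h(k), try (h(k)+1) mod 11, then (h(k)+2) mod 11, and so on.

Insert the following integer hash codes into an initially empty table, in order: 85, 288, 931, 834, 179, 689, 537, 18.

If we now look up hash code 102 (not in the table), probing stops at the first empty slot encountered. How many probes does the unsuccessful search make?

85: h=7 → slot 7
288: h=4 → slot 4
931: h=1 → slot 1
834: h=2 → slot 2
179: h=10 → slot 10
689: h=1, probe 1,2,3 → slot 3
537: h=2, probe 2,3,4,5 → slot 5
18: h=1, probe 1,2,3,4,5,6 → slot 6
Table: [-, 931, 834, 689, 288, 537, 18, 85, -, -, 179]
Lookup 102: h=10, probe 10,0 → slot 0 empty, not found.

2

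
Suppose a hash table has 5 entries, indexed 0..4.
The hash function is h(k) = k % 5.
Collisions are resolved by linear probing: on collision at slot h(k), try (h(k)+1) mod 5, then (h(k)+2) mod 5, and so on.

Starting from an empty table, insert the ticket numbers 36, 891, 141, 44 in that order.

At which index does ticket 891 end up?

2

36: h=1 -> slot 1
891: h=1, probe 1,2 -> slot 2
141: h=1, probe 1,2,3 -> slot 3
44: h=4 -> slot 4
Table: [-, 36, 891, 141, 44]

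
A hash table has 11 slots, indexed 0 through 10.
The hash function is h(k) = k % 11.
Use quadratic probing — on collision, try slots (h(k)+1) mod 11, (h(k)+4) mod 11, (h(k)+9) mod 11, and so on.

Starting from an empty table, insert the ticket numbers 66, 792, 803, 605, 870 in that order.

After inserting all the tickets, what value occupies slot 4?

66: h=0 -> slot 0
792: h=0, probe 0,1 -> slot 1
803: h=0, probe 0,1,4 -> slot 4
605: h=0, probe 0,1,4,9 -> slot 9
870: h=1, probe 1,2 -> slot 2
Table: [66, 792, 870, —, 803, —, —, —, —, 605, —]

803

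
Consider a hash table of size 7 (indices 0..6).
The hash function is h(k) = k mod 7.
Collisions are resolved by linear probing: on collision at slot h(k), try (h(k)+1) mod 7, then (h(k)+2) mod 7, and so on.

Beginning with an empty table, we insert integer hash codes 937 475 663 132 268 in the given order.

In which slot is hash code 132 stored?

937 hashes to 6; slot 6 is free -> place at 6.
475 hashes to 6; 6 taken -> place at 0.
663 hashes to 5; slot 5 is free -> place at 5.
132 hashes to 6; 6,0 taken -> place at 1.
268 hashes to 2; slot 2 is free -> place at 2.
Table: [475, 132, 268, —, —, 663, 937]

1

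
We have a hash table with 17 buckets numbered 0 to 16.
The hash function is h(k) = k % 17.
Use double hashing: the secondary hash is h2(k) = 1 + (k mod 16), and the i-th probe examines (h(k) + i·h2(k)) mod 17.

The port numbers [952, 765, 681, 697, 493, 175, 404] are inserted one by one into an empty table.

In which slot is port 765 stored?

14

952: h=0 -> slot 0
765: h=0, h2=14, probe 0,14 -> slot 14
681: h=1 -> slot 1
697: h=0, h2=10, probe 0,10 -> slot 10
493: h=0, h2=14, probe 0,14,11 -> slot 11
175: h=5 -> slot 5
404: h=13 -> slot 13
Table: [952, 681, -, -, -, 175, -, -, -, -, 697, 493, -, 404, 765, -, -]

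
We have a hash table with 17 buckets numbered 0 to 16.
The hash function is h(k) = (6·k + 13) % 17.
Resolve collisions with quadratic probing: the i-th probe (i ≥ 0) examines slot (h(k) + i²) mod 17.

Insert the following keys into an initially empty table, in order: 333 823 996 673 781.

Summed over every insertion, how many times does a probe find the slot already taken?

333 hashes to 5; slot 5 is free -> place at 5.
823 hashes to 4; slot 4 is free -> place at 4.
996 hashes to 5; 5 taken -> place at 6.
673 hashes to 5; 5,6 taken -> place at 9.
781 hashes to 7; slot 7 is free -> place at 7.
Table: [., ., ., ., 823, 333, 996, 781, ., 673, ., ., ., ., ., ., .]

3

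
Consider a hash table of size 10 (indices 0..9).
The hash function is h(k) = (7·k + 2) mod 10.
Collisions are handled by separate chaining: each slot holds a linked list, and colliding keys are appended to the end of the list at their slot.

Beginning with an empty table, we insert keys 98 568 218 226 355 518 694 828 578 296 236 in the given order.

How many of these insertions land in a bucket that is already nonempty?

Insert 98: h=8, bucket 8 empty → new chain.
Insert 568: h=8, bucket 8 nonempty → append to chain.
Insert 218: h=8, bucket 8 nonempty → append to chain.
Insert 226: h=4, bucket 4 empty → new chain.
Insert 355: h=7, bucket 7 empty → new chain.
Insert 518: h=8, bucket 8 nonempty → append to chain.
Insert 694: h=0, bucket 0 empty → new chain.
Insert 828: h=8, bucket 8 nonempty → append to chain.
Insert 578: h=8, bucket 8 nonempty → append to chain.
Insert 296: h=4, bucket 4 nonempty → append to chain.
Insert 236: h=4, bucket 4 nonempty → append to chain.
Final buckets:
0: 694
1: —
2: —
3: —
4: 226 -> 296 -> 236
5: —
6: —
7: 355
8: 98 -> 568 -> 218 -> 518 -> 828 -> 578
9: —

7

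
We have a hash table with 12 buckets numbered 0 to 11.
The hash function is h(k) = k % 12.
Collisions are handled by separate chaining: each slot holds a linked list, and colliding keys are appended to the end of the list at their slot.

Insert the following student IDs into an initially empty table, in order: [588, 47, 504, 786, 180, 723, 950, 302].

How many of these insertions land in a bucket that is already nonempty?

Insert 588: h=0, bucket 0 empty -> new chain.
Insert 47: h=11, bucket 11 empty -> new chain.
Insert 504: h=0, bucket 0 nonempty -> append to chain.
Insert 786: h=6, bucket 6 empty -> new chain.
Insert 180: h=0, bucket 0 nonempty -> append to chain.
Insert 723: h=3, bucket 3 empty -> new chain.
Insert 950: h=2, bucket 2 empty -> new chain.
Insert 302: h=2, bucket 2 nonempty -> append to chain.
Final buckets:
0: 588 -> 504 -> 180
1: _
2: 950 -> 302
3: 723
4: _
5: _
6: 786
7: _
8: _
9: _
10: _
11: 47

3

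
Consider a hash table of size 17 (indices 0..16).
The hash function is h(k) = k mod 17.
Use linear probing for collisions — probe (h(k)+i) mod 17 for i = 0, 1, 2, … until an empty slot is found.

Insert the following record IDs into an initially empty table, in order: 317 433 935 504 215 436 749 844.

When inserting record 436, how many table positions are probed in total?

4

317: h=11 => slot 11
433: h=8 => slot 8
935: h=0 => slot 0
504: h=11, probe 11,12 => slot 12
215: h=11, probe 11,12,13 => slot 13
436: h=11, probe 11,12,13,14 => slot 14
749: h=1 => slot 1
844: h=11, probe 11,12,13,14,15 => slot 15
Table: [935, 749, —, —, —, —, —, —, 433, —, —, 317, 504, 215, 436, 844, —]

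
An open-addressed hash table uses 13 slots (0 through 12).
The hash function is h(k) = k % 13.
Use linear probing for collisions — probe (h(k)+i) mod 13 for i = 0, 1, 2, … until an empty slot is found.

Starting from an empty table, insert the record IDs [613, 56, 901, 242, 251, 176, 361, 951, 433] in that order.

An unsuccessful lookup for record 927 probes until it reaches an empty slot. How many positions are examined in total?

8

Insert 613: h=2, slot 2 empty -> index 2.
Insert 56: h=4, slot 4 empty -> index 4.
Insert 901: h=4, slot 4 occupied -> index 5.
Insert 242: h=8, slot 8 empty -> index 8.
Insert 251: h=4, slots 4,5 occupied -> index 6.
Insert 176: h=7, slot 7 empty -> index 7.
Insert 361: h=10, slot 10 empty -> index 10.
Insert 951: h=2, slot 2 occupied -> index 3.
Insert 433: h=4, slots 4,5,6,7,8 occupied -> index 9.
Table: [., ., 613, 951, 56, 901, 251, 176, 242, 433, 361, ., .]
Lookup 927: h=4, probe 4,5,6,7,8,9,10,11 → slot 11 empty, not found.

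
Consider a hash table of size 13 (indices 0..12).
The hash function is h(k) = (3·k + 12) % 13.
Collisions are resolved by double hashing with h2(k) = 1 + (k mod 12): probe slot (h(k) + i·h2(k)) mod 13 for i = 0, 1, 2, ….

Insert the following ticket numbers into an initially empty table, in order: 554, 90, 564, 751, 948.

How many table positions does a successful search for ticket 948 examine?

554: h=10 -> slot 10
90: h=9 -> slot 9
564: h=1 -> slot 1
751: h=3 -> slot 3
948: h=9, h2=1, probe 9,10,11 -> slot 11
Table: [-, 564, -, 751, -, -, -, -, -, 90, 554, 948, -]
Lookup 948: h=9, h2=1, probe 9,10,11 → found at 11.

3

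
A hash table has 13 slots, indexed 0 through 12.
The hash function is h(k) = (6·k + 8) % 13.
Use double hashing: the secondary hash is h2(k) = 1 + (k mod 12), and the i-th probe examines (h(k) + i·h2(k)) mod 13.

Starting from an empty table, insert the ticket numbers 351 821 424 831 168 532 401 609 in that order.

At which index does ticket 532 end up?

12

Insert 351: h=8, slot 8 empty => index 8.
Insert 821: h=7, slot 7 empty => index 7.
Insert 424: h=4, slot 4 empty => index 4.
Insert 831: h=2, slot 2 empty => index 2.
Insert 168: h=2, h2=1, slot 2 occupied => index 3.
Insert 532: h=2, h2=5, slots 2,7 occupied => index 12.
Insert 401: h=9, slot 9 empty => index 9.
Insert 609: h=9, h2=10, slot 9 occupied => index 6.
Table: [—, —, 831, 168, 424, —, 609, 821, 351, 401, —, —, 532]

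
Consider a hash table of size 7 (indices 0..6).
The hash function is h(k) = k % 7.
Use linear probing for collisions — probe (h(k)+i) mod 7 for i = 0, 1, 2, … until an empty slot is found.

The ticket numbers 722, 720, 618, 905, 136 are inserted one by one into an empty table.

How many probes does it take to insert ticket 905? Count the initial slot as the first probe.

2

722 hashes to 1; slot 1 is free => place at 1.
720 hashes to 6; slot 6 is free => place at 6.
618 hashes to 2; slot 2 is free => place at 2.
905 hashes to 2; 2 taken => place at 3.
136 hashes to 3; 3 taken => place at 4.
Table: [—, 722, 618, 905, 136, —, 720]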